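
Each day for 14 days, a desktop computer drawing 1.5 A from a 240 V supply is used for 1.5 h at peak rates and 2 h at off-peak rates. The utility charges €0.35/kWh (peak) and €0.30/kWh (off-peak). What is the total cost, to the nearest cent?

Power = 1.5 A × 240 V = 360 W = 0.36 kW
Peak energy = 0.36 kW × 1.5 h × 14 = 7.56 kWh
Off-peak energy = 0.36 kW × 2 h × 14 = 10.08 kWh
Cost = 7.56 × €0.35 + 10.08 × €0.30 = €2.646 + €3.024 = €5.67

€5.67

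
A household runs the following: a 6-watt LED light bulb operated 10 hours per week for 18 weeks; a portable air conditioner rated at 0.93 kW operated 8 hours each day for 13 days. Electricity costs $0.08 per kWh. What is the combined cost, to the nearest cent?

LED light bulb: Runtime = 10 h/week × 18 weeks = 180 h
LED light bulb: 0.006 kW × 180 h = 1.08 kWh
portable air conditioner: Runtime = 8 h/day × 13 days = 104 h
portable air conditioner: 0.93 kW × 104 h = 96.72 kWh
Total energy = 97.8 kWh
Cost = 97.8 × $0.08 = $7.82

$7.82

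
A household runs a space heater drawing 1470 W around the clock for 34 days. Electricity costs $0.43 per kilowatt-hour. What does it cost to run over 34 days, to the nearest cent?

$515.79

Runtime = 24 h × 34 = 816 h
Energy = 1.47 kW × 816 h = 1199.52 kWh
Cost = 1199.52 kWh × $0.43/kWh = $515.79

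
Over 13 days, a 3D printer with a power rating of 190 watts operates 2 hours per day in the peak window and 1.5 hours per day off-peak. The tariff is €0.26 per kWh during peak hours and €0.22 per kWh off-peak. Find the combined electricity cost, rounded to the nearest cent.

€2.10

Peak energy = 0.19 kW × 2 h × 13 = 4.94 kWh
Off-peak energy = 0.19 kW × 1.5 h × 13 = 3.705 kWh
Cost = 4.94 × €0.26 + 3.705 × €0.22 = €1.2844 + €0.8151 = €2.10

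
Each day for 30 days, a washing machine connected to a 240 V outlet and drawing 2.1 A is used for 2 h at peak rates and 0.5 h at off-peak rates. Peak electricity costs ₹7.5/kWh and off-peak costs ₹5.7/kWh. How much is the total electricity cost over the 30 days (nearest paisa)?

₹269.89

Power = 2.1 A × 240 V = 504 W = 0.504 kW
Peak energy = 0.504 kW × 2 h × 30 = 30.24 kWh
Off-peak energy = 0.504 kW × 0.5 h × 30 = 7.56 kWh
Cost = 30.24 × ₹7.5 + 7.56 × ₹5.7 = ₹226.8 + ₹43.092 = ₹269.89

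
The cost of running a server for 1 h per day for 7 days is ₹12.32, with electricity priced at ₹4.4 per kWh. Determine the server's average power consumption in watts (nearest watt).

Energy = ₹12.32 ÷ ₹4.4/kWh = 2.8 kWh
Runtime = 1 h/day × 7 days = 7 h
Power = 2.8 kWh ÷ 7 h = 0.4 kW = 400 W

400 W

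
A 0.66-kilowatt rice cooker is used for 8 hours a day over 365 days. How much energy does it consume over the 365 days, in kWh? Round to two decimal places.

1927.20 kWh

Runtime = 8 h/day × 365 days = 2920 h
Energy = 0.66 kW × 2920 h = 1927.2 kWh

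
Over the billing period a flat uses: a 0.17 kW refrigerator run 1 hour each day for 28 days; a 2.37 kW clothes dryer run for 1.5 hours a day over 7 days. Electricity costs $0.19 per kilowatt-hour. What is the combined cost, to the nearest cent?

$5.63

refrigerator: Runtime = 1 h/day × 28 days = 28 h
refrigerator: 0.17 kW × 28 h = 4.76 kWh
clothes dryer: Runtime = 1.5 h/day × 7 days = 10.5 h
clothes dryer: 2.37 kW × 10.5 h = 24.885 kWh
Total energy = 29.645 kWh
Cost = 29.645 × $0.19 = $5.63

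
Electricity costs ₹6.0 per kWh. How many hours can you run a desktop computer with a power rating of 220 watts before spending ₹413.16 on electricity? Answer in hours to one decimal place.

313.0 h

Energy available = ₹413.16 ÷ ₹6.0/kWh = 68.86 kWh
Hours = 68.86 kWh ÷ 0.22 kW = 313.0 h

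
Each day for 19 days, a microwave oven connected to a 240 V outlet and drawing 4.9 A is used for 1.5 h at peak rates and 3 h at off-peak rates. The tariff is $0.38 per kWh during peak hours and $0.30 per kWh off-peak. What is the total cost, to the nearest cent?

Power = 4.9 A × 240 V = 1176 W = 1.176 kW
Peak energy = 1.176 kW × 1.5 h × 19 = 33.516 kWh
Off-peak energy = 1.176 kW × 3 h × 19 = 67.032 kWh
Cost = 33.516 × $0.38 + 67.032 × $0.30 = $12.73608 + $20.1096 = $32.85

$32.85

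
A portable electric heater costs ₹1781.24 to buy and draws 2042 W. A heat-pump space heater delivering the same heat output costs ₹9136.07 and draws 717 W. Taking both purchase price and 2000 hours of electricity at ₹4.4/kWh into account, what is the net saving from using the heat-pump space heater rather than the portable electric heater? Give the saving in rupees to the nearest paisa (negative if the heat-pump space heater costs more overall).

₹4305.17

portable electric heater: ₹1781.24 + (2042/1000) kW × 2000 h × ₹4.4 = ₹1781.24 + ₹17969.6 = ₹19750.84
heat-pump space heater: ₹9136.07 + (717/1000) kW × 2000 h × ₹4.4 = ₹9136.07 + ₹6309.6 = ₹15445.67
Saving = ₹19750.84 − ₹15445.67 = ₹4305.17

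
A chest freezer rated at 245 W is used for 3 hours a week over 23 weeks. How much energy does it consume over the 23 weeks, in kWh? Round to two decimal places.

Runtime = 3 h/week × 23 weeks = 69 h
Energy = 0.245 kW × 69 h = 16.905 kWh ≈ 16.91 kWh

16.91 kWh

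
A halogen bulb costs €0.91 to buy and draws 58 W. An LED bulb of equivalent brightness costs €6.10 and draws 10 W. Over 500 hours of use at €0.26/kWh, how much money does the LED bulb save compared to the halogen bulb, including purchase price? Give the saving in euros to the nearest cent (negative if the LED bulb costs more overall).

halogen bulb: €0.91 + (58/1000) kW × 500 h × €0.26 = €0.91 + €7.54 = €8.45
LED bulb: €6.10 + (10/1000) kW × 500 h × €0.26 = €6.10 + €1.3 = €7.4
Saving = €8.45 − €7.4 = €1.05

€1.05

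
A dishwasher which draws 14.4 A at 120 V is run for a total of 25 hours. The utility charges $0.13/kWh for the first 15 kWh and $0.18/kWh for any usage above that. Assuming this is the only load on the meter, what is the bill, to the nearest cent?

Power = 14.4 A × 120 V = 1728 W = 1.728 kW
Energy = 1.728 kW × 25 h = 43.2 kWh
Tier 1 (0–15 kWh): 15 × $0.13 = $1.95
Above 15 kWh: 28.2 × $0.18 = $5.076
Bill = $7.03

$7.03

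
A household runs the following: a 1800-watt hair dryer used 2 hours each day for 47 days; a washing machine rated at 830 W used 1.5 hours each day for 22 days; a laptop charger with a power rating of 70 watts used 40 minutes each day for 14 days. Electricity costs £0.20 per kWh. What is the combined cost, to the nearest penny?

£39.45

hair dryer: Runtime = 2 h/day × 47 days = 94 h
hair dryer: 1.8 kW × 94 h = 169.2 kWh
washing machine: Runtime = 1.5 h/day × 22 days = 33 h
washing machine: 0.83 kW × 33 h = 27.39 kWh
laptop charger: Runtime = 40 min × 14 = 560 min = 9.333333… h
laptop charger: 0.07 kW × 9.333333… h = 0.653333… kWh
Total energy = 197.243333… kWh
Cost = 197.243333… × £0.20 = £39.45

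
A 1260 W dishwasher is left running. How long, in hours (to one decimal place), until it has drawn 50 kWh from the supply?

Hours = 50 kWh ÷ 1.26 kW = 39.7 h

39.7 h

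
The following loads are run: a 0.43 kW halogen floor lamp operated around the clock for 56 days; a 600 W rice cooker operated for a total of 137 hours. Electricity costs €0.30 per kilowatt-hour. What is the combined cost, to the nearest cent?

halogen floor lamp: Runtime = 24 h × 56 = 1344 h
halogen floor lamp: 0.43 kW × 1344 h = 577.92 kWh
rice cooker: 0.6 kW × 137 h = 82.2 kWh
Total energy = 660.12 kWh
Cost = 660.12 × €0.30 = €198.04

€198.04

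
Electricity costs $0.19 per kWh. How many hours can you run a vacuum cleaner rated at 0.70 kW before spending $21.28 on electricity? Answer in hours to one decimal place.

160.0 h

Energy available = $21.28 ÷ $0.19/kWh = 112 kWh
Hours = 112 kWh ÷ 0.7 kW = 160.0 h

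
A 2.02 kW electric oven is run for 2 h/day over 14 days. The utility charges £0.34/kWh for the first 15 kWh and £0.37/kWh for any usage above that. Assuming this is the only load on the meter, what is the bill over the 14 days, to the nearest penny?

£20.48

Runtime = 2 h/day × 14 days = 28 h
Energy = 2.02 kW × 28 h = 56.56 kWh
Tier 1 (0–15 kWh): 15 × £0.34 = £5.1
Above 15 kWh: 41.56 × £0.37 = £15.3772
Bill = £20.48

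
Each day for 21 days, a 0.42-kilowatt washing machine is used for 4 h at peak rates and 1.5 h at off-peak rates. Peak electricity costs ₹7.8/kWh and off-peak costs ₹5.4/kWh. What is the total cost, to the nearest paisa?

₹346.63

Peak energy = 0.42 kW × 4 h × 21 = 35.28 kWh
Off-peak energy = 0.42 kW × 1.5 h × 21 = 13.23 kWh
Cost = 35.28 × ₹7.8 + 13.23 × ₹5.4 = ₹275.184 + ₹71.442 = ₹346.63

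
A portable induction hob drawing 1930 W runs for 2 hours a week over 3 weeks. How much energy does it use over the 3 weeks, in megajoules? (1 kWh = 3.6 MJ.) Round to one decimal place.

Runtime = 2 h/week × 3 weeks = 6 h
Energy = 1.93 kW × 6 h = 11.58 kWh
= 11.58 × 3.6 MJ = 41.7 MJ

41.7 MJ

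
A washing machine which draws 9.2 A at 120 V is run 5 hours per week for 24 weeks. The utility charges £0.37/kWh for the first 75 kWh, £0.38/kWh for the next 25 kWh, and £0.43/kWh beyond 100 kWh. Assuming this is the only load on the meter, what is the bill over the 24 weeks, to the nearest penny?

Power = 9.2 A × 120 V = 1104 W = 1.104 kW
Runtime = 5 h/week × 24 weeks = 120 h
Energy = 1.104 kW × 120 h = 132.48 kWh
Tier 1 (0–75 kWh): 75 × £0.37 = £27.75
Tier 2 (75–100 kWh): 25 × £0.38 = £9.5
Above 100 kWh: 32.48 × £0.43 = £13.9664
Bill = £51.22

£51.22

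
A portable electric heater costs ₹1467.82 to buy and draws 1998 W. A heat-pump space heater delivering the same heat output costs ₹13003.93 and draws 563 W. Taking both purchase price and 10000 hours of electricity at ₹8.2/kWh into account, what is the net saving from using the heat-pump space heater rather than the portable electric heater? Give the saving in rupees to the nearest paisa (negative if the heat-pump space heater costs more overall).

portable electric heater: ₹1467.82 + (1998/1000) kW × 10000 h × ₹8.2 = ₹1467.82 + ₹163836 = ₹165303.82
heat-pump space heater: ₹13003.93 + (563/1000) kW × 10000 h × ₹8.2 = ₹13003.93 + ₹46166 = ₹59169.93
Saving = ₹165303.82 − ₹59169.93 = ₹106133.89

₹106133.89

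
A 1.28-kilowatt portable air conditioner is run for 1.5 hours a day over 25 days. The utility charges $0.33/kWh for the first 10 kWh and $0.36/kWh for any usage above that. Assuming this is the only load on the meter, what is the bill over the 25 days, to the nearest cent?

$16.98

Runtime = 1.5 h/day × 25 days = 37.5 h
Energy = 1.28 kW × 37.5 h = 48 kWh
Tier 1 (0–10 kWh): 10 × $0.33 = $3.3
Above 10 kWh: 38 × $0.36 = $13.68
Bill = $16.98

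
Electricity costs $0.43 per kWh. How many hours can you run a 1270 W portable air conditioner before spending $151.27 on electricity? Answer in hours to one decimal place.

277.0 h

Energy available = $151.27 ÷ $0.43/kWh = 351.7907 kWh
Hours = 351.7907 kWh ÷ 1.27 kW = 277.0 h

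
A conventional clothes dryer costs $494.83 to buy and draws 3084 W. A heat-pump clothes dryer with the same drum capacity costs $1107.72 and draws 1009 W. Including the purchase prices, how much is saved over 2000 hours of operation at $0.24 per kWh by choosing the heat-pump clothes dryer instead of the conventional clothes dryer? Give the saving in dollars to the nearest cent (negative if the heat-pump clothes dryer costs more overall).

conventional clothes dryer: $494.83 + (3084/1000) kW × 2000 h × $0.24 = $494.83 + $1480.32 = $1975.15
heat-pump clothes dryer: $1107.72 + (1009/1000) kW × 2000 h × $0.24 = $1107.72 + $484.32 = $1592.04
Saving = $1975.15 − $1592.04 = $383.11

$383.11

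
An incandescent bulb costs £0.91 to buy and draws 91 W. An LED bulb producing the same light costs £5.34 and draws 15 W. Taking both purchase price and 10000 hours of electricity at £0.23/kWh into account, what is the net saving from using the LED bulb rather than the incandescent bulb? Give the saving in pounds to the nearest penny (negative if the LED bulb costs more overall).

£170.37

incandescent bulb: £0.91 + (91/1000) kW × 10000 h × £0.23 = £0.91 + £209.3 = £210.21
LED bulb: £5.34 + (15/1000) kW × 10000 h × £0.23 = £5.34 + £34.5 = £39.84
Saving = £210.21 − £39.84 = £170.37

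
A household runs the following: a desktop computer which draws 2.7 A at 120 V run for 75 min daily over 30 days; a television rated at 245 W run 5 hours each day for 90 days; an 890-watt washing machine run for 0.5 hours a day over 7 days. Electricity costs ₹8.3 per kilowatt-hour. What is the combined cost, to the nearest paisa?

₹1041.77

desktop computer: Power = 2.7 A × 120 V = 324 W = 0.324 kW
desktop computer: Runtime = 75 min × 30 = 2250 min = 37.5 h
desktop computer: 0.324 kW × 37.5 h = 12.15 kWh
television: Runtime = 5 h/day × 90 days = 450 h
television: 0.245 kW × 450 h = 110.25 kWh
washing machine: Runtime = 0.5 h/day × 7 days = 3.5 h
washing machine: 0.89 kW × 3.5 h = 3.115 kWh
Total energy = 125.515 kWh
Cost = 125.515 × ₹8.3 = ₹1041.77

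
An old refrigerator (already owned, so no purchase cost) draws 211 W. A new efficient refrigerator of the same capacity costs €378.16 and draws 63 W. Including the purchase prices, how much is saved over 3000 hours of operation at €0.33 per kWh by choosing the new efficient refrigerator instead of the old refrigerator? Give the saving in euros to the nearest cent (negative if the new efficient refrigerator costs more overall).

old refrigerator: €0.00 + (211/1000) kW × 3000 h × €0.33 = €0.00 + €208.89 = €208.89
new efficient refrigerator: €378.16 + (63/1000) kW × 3000 h × €0.33 = €378.16 + €62.37 = €440.53
Saving = €208.89 − €440.53 = −€231.64

-€231.64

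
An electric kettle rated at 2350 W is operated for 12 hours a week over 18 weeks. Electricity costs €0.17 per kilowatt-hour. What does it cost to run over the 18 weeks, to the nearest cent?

€86.29

Runtime = 12 h/week × 18 weeks = 216 h
Energy = 2.35 kW × 216 h = 507.6 kWh
Cost = 507.6 kWh × €0.17/kWh = €86.29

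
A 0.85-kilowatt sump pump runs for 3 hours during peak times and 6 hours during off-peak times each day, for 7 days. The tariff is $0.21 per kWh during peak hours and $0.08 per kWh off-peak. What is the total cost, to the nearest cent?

$6.60

Peak energy = 0.85 kW × 3 h × 7 = 17.85 kWh
Off-peak energy = 0.85 kW × 6 h × 7 = 35.7 kWh
Cost = 17.85 × $0.21 + 35.7 × $0.08 = $3.7485 + $2.856 = $6.60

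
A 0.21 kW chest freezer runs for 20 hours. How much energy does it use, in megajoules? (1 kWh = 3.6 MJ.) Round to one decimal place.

Energy = 0.21 kW × 20 h = 4.2 kWh
= 4.2 × 3.6 MJ = 15.1 MJ

15.1 MJ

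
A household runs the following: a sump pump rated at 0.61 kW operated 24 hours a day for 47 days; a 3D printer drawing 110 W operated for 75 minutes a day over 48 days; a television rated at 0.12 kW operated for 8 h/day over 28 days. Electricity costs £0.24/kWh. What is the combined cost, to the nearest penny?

sump pump: Runtime = 24 h × 47 = 1128 h
sump pump: 0.61 kW × 1128 h = 688.08 kWh
3D printer: Runtime = 75 min × 48 = 3600 min = 60 h
3D printer: 0.11 kW × 60 h = 6.6 kWh
television: Runtime = 8 h/day × 28 days = 224 h
television: 0.12 kW × 224 h = 26.88 kWh
Total energy = 721.56 kWh
Cost = 721.56 × £0.24 = £173.17

£173.17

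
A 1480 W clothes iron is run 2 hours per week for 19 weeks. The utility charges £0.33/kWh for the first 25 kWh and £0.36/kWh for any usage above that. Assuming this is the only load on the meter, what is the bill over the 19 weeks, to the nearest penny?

£19.50

Runtime = 2 h/week × 19 weeks = 38 h
Energy = 1.48 kW × 38 h = 56.24 kWh
Tier 1 (0–25 kWh): 25 × £0.33 = £8.25
Above 25 kWh: 31.24 × £0.36 = £11.2464
Bill = £19.50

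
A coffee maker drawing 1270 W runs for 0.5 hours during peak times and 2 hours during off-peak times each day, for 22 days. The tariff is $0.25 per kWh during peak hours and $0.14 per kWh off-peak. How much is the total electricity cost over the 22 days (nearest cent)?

Peak energy = 1.27 kW × 0.5 h × 22 = 13.97 kWh
Off-peak energy = 1.27 kW × 2 h × 22 = 55.88 kWh
Cost = 13.97 × $0.25 + 55.88 × $0.14 = $3.4925 + $7.8232 = $11.32

$11.32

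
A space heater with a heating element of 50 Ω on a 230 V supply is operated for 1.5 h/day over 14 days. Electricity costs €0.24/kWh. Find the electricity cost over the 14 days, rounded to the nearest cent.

Power = V²/R = 230²/50 = 1058 W = 1.058 kW
Runtime = 1.5 h/day × 14 days = 21 h
Energy = 1.058 kW × 21 h = 22.218 kWh
Cost = 22.218 kWh × €0.24/kWh = €5.33

€5.33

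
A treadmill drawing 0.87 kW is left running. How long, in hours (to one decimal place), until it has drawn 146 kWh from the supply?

Hours = 146 kWh ÷ 0.87 kW = 167.8 h

167.8 h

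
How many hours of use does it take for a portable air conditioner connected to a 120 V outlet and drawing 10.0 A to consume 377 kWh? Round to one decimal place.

314.2 h

Power = 10.0 A × 120 V = 1200 W = 1.2 kW
Hours = 377 kWh ÷ 1.2 kW = 314.2 h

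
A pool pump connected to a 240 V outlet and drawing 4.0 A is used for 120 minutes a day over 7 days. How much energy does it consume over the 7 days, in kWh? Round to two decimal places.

Power = 4.0 A × 240 V = 960 W = 0.96 kW
Runtime = 120 min × 7 = 840 min = 14 h
Energy = 0.96 kW × 14 h = 13.44 kWh

13.44 kWh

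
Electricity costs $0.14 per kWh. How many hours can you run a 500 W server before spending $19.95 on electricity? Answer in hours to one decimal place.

285.0 h

Energy available = $19.95 ÷ $0.14/kWh = 142.5 kWh
Hours = 142.5 kWh ÷ 0.5 kW = 285.0 h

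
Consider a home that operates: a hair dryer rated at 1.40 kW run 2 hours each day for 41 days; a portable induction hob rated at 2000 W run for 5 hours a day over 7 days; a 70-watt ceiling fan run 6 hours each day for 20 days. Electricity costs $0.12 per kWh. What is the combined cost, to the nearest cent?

$23.18

hair dryer: Runtime = 2 h/day × 41 days = 82 h
hair dryer: 1.4 kW × 82 h = 114.8 kWh
portable induction hob: Runtime = 5 h/day × 7 days = 35 h
portable induction hob: 2 kW × 35 h = 70 kWh
ceiling fan: Runtime = 6 h/day × 20 days = 120 h
ceiling fan: 0.07 kW × 120 h = 8.4 kWh
Total energy = 193.2 kWh
Cost = 193.2 × $0.12 = $23.18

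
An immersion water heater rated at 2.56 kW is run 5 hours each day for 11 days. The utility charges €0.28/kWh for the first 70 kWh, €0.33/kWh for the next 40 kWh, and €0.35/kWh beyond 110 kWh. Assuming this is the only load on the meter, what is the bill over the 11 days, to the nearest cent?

Runtime = 5 h/day × 11 days = 55 h
Energy = 2.56 kW × 55 h = 140.8 kWh
Tier 1 (0–70 kWh): 70 × €0.28 = €19.6
Tier 2 (70–110 kWh): 40 × €0.33 = €13.2
Above 110 kWh: 30.8 × €0.35 = €10.78
Bill = €43.58

€43.58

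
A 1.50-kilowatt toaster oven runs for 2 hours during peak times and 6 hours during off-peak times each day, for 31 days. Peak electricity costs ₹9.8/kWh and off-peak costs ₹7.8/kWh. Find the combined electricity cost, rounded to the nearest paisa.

₹3087.60

Peak energy = 1.5 kW × 2 h × 31 = 93 kWh
Off-peak energy = 1.5 kW × 6 h × 31 = 279 kWh
Cost = 93 × ₹9.8 + 279 × ₹7.8 = ₹911.4 + ₹2176.2 = ₹3087.60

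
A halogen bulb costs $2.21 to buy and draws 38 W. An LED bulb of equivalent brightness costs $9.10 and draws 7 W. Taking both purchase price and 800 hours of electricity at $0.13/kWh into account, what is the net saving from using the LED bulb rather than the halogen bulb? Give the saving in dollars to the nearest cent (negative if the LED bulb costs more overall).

halogen bulb: $2.21 + (38/1000) kW × 800 h × $0.13 = $2.21 + $3.952 = $6.162
LED bulb: $9.10 + (7/1000) kW × 800 h × $0.13 = $9.10 + $0.728 = $9.828
Saving = $6.162 − $9.828 = −$3.666 → -$3.67

-$3.67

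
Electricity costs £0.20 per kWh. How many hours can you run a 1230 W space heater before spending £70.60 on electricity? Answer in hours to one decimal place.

Energy available = £70.60 ÷ £0.20/kWh = 353 kWh
Hours = 353 kWh ÷ 1.23 kW = 287.0 h

287.0 h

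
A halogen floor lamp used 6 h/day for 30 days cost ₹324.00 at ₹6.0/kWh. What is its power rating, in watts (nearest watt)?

Energy = ₹324.00 ÷ ₹6.0/kWh = 54 kWh
Runtime = 6 h/day × 30 days = 180 h
Power = 54 kWh ÷ 180 h = 0.3 kW = 300 W

300 W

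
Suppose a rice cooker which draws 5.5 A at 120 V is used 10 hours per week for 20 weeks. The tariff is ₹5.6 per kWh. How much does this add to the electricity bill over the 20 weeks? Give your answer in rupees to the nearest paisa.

₹739.20

Power = 5.5 A × 120 V = 660 W = 0.66 kW
Runtime = 10 h/week × 20 weeks = 200 h
Energy = 0.66 kW × 200 h = 132 kWh
Cost = 132 kWh × ₹5.6/kWh = ₹739.20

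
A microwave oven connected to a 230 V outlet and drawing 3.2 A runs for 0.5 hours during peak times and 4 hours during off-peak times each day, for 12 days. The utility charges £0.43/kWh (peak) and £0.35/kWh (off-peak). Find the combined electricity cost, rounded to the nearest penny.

Power = 3.2 A × 230 V = 736 W = 0.736 kW
Peak energy = 0.736 kW × 0.5 h × 12 = 4.416 kWh
Off-peak energy = 0.736 kW × 4 h × 12 = 35.328 kWh
Cost = 4.416 × £0.43 + 35.328 × £0.35 = £1.89888 + £12.3648 = £14.26

£14.26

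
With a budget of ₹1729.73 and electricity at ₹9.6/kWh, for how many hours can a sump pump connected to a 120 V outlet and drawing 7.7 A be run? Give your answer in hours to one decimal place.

Power = 7.7 A × 120 V = 924 W = 0.924 kW
Energy available = ₹1729.73 ÷ ₹9.6/kWh = 180.1802 kWh
Hours = 180.1802 kWh ÷ 0.924 kW = 195.0 h

195.0 h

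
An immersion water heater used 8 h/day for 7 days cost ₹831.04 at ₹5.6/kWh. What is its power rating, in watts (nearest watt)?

Energy = ₹831.04 ÷ ₹5.6/kWh = 148.4 kWh
Runtime = 8 h/day × 7 days = 56 h
Power = 148.4 kWh ÷ 56 h = 2.65 kW = 2650 W

2650 W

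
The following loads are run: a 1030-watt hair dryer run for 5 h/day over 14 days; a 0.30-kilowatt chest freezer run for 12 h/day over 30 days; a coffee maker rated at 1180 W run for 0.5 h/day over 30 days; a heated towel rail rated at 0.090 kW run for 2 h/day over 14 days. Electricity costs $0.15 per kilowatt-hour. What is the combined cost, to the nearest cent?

$30.05

hair dryer: Runtime = 5 h/day × 14 days = 70 h
hair dryer: 1.03 kW × 70 h = 72.1 kWh
chest freezer: Runtime = 12 h/day × 30 days = 360 h
chest freezer: 0.3 kW × 360 h = 108 kWh
coffee maker: Runtime = 0.5 h/day × 30 days = 15 h
coffee maker: 1.18 kW × 15 h = 17.7 kWh
heated towel rail: Runtime = 2 h/day × 14 days = 28 h
heated towel rail: 0.09 kW × 28 h = 2.52 kWh
Total energy = 200.32 kWh
Cost = 200.32 × $0.15 = $30.05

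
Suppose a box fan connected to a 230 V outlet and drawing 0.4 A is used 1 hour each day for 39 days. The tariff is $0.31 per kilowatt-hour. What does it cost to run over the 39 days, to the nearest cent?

$1.11

Power = 0.4 A × 230 V = 92 W = 0.092 kW
Runtime = 1 h/day × 39 days = 39 h
Energy = 0.092 kW × 39 h = 3.588 kWh
Cost = 3.588 kWh × $0.31/kWh = $1.11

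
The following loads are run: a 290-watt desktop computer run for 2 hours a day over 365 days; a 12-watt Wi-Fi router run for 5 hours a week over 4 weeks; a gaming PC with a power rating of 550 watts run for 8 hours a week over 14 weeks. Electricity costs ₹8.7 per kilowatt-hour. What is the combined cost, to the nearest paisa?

₹2379.80

desktop computer: Runtime = 2 h/day × 365 days = 730 h
desktop computer: 0.29 kW × 730 h = 211.7 kWh
Wi-Fi router: Runtime = 5 h/week × 4 weeks = 20 h
Wi-Fi router: 0.012 kW × 20 h = 0.24 kWh
gaming PC: Runtime = 8 h/week × 14 weeks = 112 h
gaming PC: 0.55 kW × 112 h = 61.6 kWh
Total energy = 273.54 kWh
Cost = 273.54 × ₹8.7 = ₹2379.80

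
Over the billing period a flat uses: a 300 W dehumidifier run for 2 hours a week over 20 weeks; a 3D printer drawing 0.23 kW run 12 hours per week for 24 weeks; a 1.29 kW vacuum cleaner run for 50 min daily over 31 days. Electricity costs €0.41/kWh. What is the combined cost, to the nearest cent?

€45.74

dehumidifier: Runtime = 2 h/week × 20 weeks = 40 h
dehumidifier: 0.3 kW × 40 h = 12 kWh
3D printer: Runtime = 12 h/week × 24 weeks = 288 h
3D printer: 0.23 kW × 288 h = 66.24 kWh
vacuum cleaner: Runtime = 50 min × 31 = 1550 min = 25.833333… h
vacuum cleaner: 1.29 kW × 25.833333… h = 33.325 kWh
Total energy = 111.565 kWh
Cost = 111.565 × €0.41 = €45.74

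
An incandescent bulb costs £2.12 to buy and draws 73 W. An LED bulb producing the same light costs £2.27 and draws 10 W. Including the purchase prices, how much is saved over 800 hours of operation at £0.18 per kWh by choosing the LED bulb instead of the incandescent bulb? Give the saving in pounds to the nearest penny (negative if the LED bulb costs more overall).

incandescent bulb: £2.12 + (73/1000) kW × 800 h × £0.18 = £2.12 + £10.512 = £12.632
LED bulb: £2.27 + (10/1000) kW × 800 h × £0.18 = £2.27 + £1.44 = £3.71
Saving = £12.632 − £3.71 = £8.922 → £8.92

£8.92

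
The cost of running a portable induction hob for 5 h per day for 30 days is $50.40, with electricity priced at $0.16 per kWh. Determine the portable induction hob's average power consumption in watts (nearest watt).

Energy = $50.40 ÷ $0.16/kWh = 315 kWh
Runtime = 5 h/day × 30 days = 150 h
Power = 315 kWh ÷ 150 h = 2.1 kW = 2100 W

2100 W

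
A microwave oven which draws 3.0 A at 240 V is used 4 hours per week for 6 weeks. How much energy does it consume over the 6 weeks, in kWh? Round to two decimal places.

Power = 3.0 A × 240 V = 720 W = 0.72 kW
Runtime = 4 h/week × 6 weeks = 24 h
Energy = 0.72 kW × 24 h = 17.28 kWh

17.28 kWh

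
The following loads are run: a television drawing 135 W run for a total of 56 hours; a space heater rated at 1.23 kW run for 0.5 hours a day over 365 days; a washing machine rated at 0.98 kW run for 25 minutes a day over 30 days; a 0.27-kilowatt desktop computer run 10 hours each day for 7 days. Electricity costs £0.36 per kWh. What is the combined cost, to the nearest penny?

£94.75

television: 0.135 kW × 56 h = 7.56 kWh
space heater: Runtime = 0.5 h/day × 365 days = 182.5 h
space heater: 1.23 kW × 182.5 h = 224.475 kWh
washing machine: Runtime = 25 min × 30 = 750 min = 12.5 h
washing machine: 0.98 kW × 12.5 h = 12.25 kWh
desktop computer: Runtime = 10 h/day × 7 days = 70 h
desktop computer: 0.27 kW × 70 h = 18.9 kWh
Total energy = 263.185 kWh
Cost = 263.185 × £0.36 = £94.75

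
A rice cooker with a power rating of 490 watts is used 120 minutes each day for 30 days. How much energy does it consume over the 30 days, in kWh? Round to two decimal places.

29.40 kWh

Runtime = 120 min × 30 = 3600 min = 60 h
Energy = 0.49 kW × 60 h = 29.4 kWh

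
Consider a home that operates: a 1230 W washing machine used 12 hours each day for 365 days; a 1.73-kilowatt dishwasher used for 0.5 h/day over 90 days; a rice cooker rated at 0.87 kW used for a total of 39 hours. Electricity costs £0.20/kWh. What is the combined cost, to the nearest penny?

washing machine: Runtime = 12 h/day × 365 days = 4380 h
washing machine: 1.23 kW × 4380 h = 5387.4 kWh
dishwasher: Runtime = 0.5 h/day × 90 days = 45 h
dishwasher: 1.73 kW × 45 h = 77.85 kWh
rice cooker: 0.87 kW × 39 h = 33.93 kWh
Total energy = 5499.18 kWh
Cost = 5499.18 × £0.20 = £1099.84

£1099.84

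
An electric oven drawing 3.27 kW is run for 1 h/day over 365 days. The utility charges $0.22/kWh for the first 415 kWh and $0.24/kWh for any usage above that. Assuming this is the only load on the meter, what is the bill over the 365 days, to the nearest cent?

Runtime = 1 h/day × 365 days = 365 h
Energy = 3.27 kW × 365 h = 1193.55 kWh
Tier 1 (0–415 kWh): 415 × $0.22 = $91.3
Above 415 kWh: 778.55 × $0.24 = $186.852
Bill = $278.15

$278.15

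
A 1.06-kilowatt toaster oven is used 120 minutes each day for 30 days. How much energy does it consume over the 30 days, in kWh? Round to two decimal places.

Runtime = 120 min × 30 = 3600 min = 60 h
Energy = 1.06 kW × 60 h = 63.6 kWh

63.60 kWh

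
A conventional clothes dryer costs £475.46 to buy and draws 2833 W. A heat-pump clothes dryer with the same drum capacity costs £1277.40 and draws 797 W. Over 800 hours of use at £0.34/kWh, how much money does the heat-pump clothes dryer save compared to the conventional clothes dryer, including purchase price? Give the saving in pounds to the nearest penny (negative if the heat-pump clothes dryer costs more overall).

-£248.15

conventional clothes dryer: £475.46 + (2833/1000) kW × 800 h × £0.34 = £475.46 + £770.576 = £1246.036
heat-pump clothes dryer: £1277.40 + (797/1000) kW × 800 h × £0.34 = £1277.40 + £216.784 = £1494.184
Saving = £1246.036 − £1494.184 = −£248.148 → -£248.15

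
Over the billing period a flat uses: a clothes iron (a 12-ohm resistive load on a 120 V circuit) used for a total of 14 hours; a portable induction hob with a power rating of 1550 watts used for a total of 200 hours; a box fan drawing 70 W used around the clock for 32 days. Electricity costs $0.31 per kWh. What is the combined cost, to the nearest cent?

$117.97

clothes iron: Power = V²/R = 120²/12 = 1200 W = 1.2 kW
clothes iron: 1.2 kW × 14 h = 16.8 kWh
portable induction hob: 1.55 kW × 200 h = 310 kWh
box fan: Runtime = 24 h × 32 = 768 h
box fan: 0.07 kW × 768 h = 53.76 kWh
Total energy = 380.56 kWh
Cost = 380.56 × $0.31 = $117.97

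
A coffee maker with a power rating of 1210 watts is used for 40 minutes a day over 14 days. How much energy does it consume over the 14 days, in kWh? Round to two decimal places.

11.29 kWh

Runtime = 40 min × 14 = 560 min = 9.333333… h
Energy = 1.21 kW × 9.333333… h = 11.293333… kWh ≈ 11.29 kWh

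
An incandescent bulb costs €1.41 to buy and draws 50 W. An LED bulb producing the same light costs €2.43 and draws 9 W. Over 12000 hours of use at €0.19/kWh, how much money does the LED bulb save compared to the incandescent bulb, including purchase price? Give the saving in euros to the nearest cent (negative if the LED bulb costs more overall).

incandescent bulb: €1.41 + (50/1000) kW × 12000 h × €0.19 = €1.41 + €114 = €115.41
LED bulb: €2.43 + (9/1000) kW × 12000 h × €0.19 = €2.43 + €20.52 = €22.95
Saving = €115.41 − €22.95 = €92.46

€92.46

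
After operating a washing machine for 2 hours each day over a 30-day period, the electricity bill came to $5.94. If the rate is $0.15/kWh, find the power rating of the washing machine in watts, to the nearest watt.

660 W

Energy = $5.94 ÷ $0.15/kWh = 39.6 kWh
Runtime = 2 h/day × 30 days = 60 h
Power = 39.6 kWh ÷ 60 h = 0.66 kW = 660 W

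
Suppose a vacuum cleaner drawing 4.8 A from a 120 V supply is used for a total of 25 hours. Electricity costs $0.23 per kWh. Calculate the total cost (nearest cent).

Power = 4.8 A × 120 V = 576 W = 0.576 kW
Energy = 0.576 kW × 25 h = 14.4 kWh
Cost = 14.4 kWh × $0.23/kWh = $3.31

$3.31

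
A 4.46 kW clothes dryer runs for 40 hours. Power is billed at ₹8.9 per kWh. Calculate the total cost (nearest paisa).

₹1587.76

Energy = 4.46 kW × 40 h = 178.4 kWh
Cost = 178.4 kWh × ₹8.9/kWh = ₹1587.76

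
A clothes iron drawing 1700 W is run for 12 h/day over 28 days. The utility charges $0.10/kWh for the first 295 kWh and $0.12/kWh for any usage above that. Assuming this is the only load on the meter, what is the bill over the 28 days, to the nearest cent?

Runtime = 12 h/day × 28 days = 336 h
Energy = 1.7 kW × 336 h = 571.2 kWh
Tier 1 (0–295 kWh): 295 × $0.10 = $29.5
Above 295 kWh: 276.2 × $0.12 = $33.144
Bill = $62.64

$62.64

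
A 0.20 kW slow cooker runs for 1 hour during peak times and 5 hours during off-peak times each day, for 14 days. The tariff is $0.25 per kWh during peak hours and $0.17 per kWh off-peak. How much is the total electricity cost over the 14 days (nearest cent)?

$3.08

Peak energy = 0.2 kW × 1 h × 14 = 2.8 kWh
Off-peak energy = 0.2 kW × 5 h × 14 = 14 kWh
Cost = 2.8 × $0.25 + 14 × $0.17 = $0.7 + $2.38 = $3.08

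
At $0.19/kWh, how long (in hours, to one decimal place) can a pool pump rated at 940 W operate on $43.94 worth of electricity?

Energy available = $43.94 ÷ $0.19/kWh = 231.2632 kWh
Hours = 231.2632 kWh ÷ 0.94 kW = 246.0 h

246.0 h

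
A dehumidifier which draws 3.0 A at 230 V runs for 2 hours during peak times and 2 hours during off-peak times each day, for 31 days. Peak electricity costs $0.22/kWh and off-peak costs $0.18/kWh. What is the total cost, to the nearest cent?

$17.11

Power = 3.0 A × 230 V = 690 W = 0.69 kW
Peak energy = 0.69 kW × 2 h × 31 = 42.78 kWh
Off-peak energy = 0.69 kW × 2 h × 31 = 42.78 kWh
Cost = 42.78 × $0.22 + 42.78 × $0.18 = $9.4116 + $7.7004 = $17.11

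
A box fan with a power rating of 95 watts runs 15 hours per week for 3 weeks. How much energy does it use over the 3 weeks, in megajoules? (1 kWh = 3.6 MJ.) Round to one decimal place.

15.4 MJ

Runtime = 15 h/week × 3 weeks = 45 h
Energy = 0.095 kW × 45 h = 4.275 kWh
= 4.275 × 3.6 MJ = 15.4 MJ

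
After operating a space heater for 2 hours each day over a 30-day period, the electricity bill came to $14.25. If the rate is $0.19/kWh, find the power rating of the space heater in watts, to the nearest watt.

Energy = $14.25 ÷ $0.19/kWh = 75 kWh
Runtime = 2 h/day × 30 days = 60 h
Power = 75 kWh ÷ 60 h = 1.25 kW = 1250 W

1250 W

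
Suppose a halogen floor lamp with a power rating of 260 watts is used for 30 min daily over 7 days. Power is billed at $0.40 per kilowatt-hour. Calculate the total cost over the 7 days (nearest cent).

$0.36

Runtime = 30 min × 7 = 210 min = 3.5 h
Energy = 0.26 kW × 3.5 h = 0.91 kWh
Cost = 0.91 kWh × $0.40/kWh = $0.36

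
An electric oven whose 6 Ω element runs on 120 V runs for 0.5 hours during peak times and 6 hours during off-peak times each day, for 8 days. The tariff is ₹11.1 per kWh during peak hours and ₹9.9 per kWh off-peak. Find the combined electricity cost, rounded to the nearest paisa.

Power = V²/R = 120²/6 = 2400 W = 2.4 kW
Peak energy = 2.4 kW × 0.5 h × 8 = 9.6 kWh
Off-peak energy = 2.4 kW × 6 h × 8 = 115.2 kWh
Cost = 9.6 × ₹11.1 + 115.2 × ₹9.9 = ₹106.56 + ₹1140.48 = ₹1247.04

₹1247.04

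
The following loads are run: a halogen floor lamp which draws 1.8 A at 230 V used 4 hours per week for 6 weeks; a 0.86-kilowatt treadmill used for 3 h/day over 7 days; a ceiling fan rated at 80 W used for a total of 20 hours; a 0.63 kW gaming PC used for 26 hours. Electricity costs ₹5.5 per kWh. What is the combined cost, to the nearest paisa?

halogen floor lamp: Power = 1.8 A × 230 V = 414 W = 0.414 kW
halogen floor lamp: Runtime = 4 h/week × 6 weeks = 24 h
halogen floor lamp: 0.414 kW × 24 h = 9.936 kWh
treadmill: Runtime = 3 h/day × 7 days = 21 h
treadmill: 0.86 kW × 21 h = 18.06 kWh
ceiling fan: 0.08 kW × 20 h = 1.6 kWh
gaming PC: 0.63 kW × 26 h = 16.38 kWh
Total energy = 45.976 kWh
Cost = 45.976 × ₹5.5 = ₹252.87

₹252.87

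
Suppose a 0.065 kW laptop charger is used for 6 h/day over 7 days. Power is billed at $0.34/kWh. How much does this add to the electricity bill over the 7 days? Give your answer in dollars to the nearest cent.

Runtime = 6 h/day × 7 days = 42 h
Energy = 0.065 kW × 42 h = 2.73 kWh
Cost = 2.73 kWh × $0.34/kWh = $0.93

$0.93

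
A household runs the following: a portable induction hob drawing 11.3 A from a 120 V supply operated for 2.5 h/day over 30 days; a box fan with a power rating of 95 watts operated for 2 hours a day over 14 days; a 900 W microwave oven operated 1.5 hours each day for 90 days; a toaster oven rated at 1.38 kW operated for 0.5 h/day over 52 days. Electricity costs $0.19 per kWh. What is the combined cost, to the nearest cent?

$49.73

portable induction hob: Power = 11.3 A × 120 V = 1356 W = 1.356 kW
portable induction hob: Runtime = 2.5 h/day × 30 days = 75 h
portable induction hob: 1.356 kW × 75 h = 101.7 kWh
box fan: Runtime = 2 h/day × 14 days = 28 h
box fan: 0.095 kW × 28 h = 2.66 kWh
microwave oven: Runtime = 1.5 h/day × 90 days = 135 h
microwave oven: 0.9 kW × 135 h = 121.5 kWh
toaster oven: Runtime = 0.5 h/day × 52 days = 26 h
toaster oven: 1.38 kW × 26 h = 35.88 kWh
Total energy = 261.74 kWh
Cost = 261.74 × $0.19 = $49.73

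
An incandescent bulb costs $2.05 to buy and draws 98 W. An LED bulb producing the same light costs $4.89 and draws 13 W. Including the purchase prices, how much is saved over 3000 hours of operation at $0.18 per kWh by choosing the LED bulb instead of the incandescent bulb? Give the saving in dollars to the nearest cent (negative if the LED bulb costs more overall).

$43.06

incandescent bulb: $2.05 + (98/1000) kW × 3000 h × $0.18 = $2.05 + $52.92 = $54.97
LED bulb: $4.89 + (13/1000) kW × 3000 h × $0.18 = $4.89 + $7.02 = $11.91
Saving = $54.97 − $11.91 = $43.06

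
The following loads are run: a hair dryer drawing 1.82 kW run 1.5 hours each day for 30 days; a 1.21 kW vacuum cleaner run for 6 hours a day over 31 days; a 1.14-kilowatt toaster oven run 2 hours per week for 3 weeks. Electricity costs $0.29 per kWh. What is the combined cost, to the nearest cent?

hair dryer: Runtime = 1.5 h/day × 30 days = 45 h
hair dryer: 1.82 kW × 45 h = 81.9 kWh
vacuum cleaner: Runtime = 6 h/day × 31 days = 186 h
vacuum cleaner: 1.21 kW × 186 h = 225.06 kWh
toaster oven: Runtime = 2 h/week × 3 weeks = 6 h
toaster oven: 1.14 kW × 6 h = 6.84 kWh
Total energy = 313.8 kWh
Cost = 313.8 × $0.29 = $91.00

$91.00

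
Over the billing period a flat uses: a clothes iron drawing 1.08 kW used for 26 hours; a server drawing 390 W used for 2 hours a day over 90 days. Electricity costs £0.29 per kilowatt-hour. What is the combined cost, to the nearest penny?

£28.50

clothes iron: 1.08 kW × 26 h = 28.08 kWh
server: Runtime = 2 h/day × 90 days = 180 h
server: 0.39 kW × 180 h = 70.2 kWh
Total energy = 98.28 kWh
Cost = 98.28 × £0.29 = £28.50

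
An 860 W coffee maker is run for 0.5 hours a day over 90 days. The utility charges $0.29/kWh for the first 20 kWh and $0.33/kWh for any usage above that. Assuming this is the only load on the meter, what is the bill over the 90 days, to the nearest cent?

$11.97

Runtime = 0.5 h/day × 90 days = 45 h
Energy = 0.86 kW × 45 h = 38.7 kWh
Tier 1 (0–20 kWh): 20 × $0.29 = $5.8
Above 20 kWh: 18.7 × $0.33 = $6.171
Bill = $11.97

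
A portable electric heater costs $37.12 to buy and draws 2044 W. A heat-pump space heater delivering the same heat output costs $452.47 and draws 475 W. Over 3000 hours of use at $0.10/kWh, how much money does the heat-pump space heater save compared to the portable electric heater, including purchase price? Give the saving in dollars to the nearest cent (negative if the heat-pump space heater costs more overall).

$55.35

portable electric heater: $37.12 + (2044/1000) kW × 3000 h × $0.10 = $37.12 + $613.2 = $650.32
heat-pump space heater: $452.47 + (475/1000) kW × 3000 h × $0.10 = $452.47 + $142.5 = $594.97
Saving = $650.32 − $594.97 = $55.35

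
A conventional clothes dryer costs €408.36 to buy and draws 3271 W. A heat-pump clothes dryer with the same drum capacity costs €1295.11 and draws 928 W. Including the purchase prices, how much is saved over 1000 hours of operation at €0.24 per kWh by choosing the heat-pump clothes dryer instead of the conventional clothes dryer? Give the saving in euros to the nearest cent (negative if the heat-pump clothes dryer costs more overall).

conventional clothes dryer: €408.36 + (3271/1000) kW × 1000 h × €0.24 = €408.36 + €785.04 = €1193.4
heat-pump clothes dryer: €1295.11 + (928/1000) kW × 1000 h × €0.24 = €1295.11 + €222.72 = €1517.83
Saving = €1193.4 − €1517.83 = −€324.43

-€324.43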